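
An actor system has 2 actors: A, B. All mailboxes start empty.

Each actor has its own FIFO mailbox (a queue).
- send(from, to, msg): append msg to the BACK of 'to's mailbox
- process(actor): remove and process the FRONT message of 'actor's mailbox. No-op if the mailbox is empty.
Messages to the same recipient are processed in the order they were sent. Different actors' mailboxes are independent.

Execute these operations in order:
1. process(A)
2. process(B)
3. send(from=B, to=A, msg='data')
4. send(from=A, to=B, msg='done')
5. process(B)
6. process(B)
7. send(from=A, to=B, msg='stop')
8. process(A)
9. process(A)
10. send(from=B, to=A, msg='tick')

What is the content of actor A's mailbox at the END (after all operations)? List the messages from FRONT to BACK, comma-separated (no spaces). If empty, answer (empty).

Answer: tick

Derivation:
After 1 (process(A)): A:[] B:[]
After 2 (process(B)): A:[] B:[]
After 3 (send(from=B, to=A, msg='data')): A:[data] B:[]
After 4 (send(from=A, to=B, msg='done')): A:[data] B:[done]
After 5 (process(B)): A:[data] B:[]
After 6 (process(B)): A:[data] B:[]
After 7 (send(from=A, to=B, msg='stop')): A:[data] B:[stop]
After 8 (process(A)): A:[] B:[stop]
After 9 (process(A)): A:[] B:[stop]
After 10 (send(from=B, to=A, msg='tick')): A:[tick] B:[stop]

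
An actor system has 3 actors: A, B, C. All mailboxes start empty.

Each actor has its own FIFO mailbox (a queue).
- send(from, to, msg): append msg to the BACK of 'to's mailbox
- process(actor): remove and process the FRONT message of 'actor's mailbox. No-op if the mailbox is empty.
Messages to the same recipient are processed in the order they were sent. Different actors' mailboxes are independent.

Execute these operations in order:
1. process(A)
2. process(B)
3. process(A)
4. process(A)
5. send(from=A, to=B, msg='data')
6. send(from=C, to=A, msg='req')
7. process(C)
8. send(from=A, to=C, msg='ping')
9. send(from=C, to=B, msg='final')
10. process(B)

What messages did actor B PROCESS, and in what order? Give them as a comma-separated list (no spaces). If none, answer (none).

Answer: data

Derivation:
After 1 (process(A)): A:[] B:[] C:[]
After 2 (process(B)): A:[] B:[] C:[]
After 3 (process(A)): A:[] B:[] C:[]
After 4 (process(A)): A:[] B:[] C:[]
After 5 (send(from=A, to=B, msg='data')): A:[] B:[data] C:[]
After 6 (send(from=C, to=A, msg='req')): A:[req] B:[data] C:[]
After 7 (process(C)): A:[req] B:[data] C:[]
After 8 (send(from=A, to=C, msg='ping')): A:[req] B:[data] C:[ping]
After 9 (send(from=C, to=B, msg='final')): A:[req] B:[data,final] C:[ping]
After 10 (process(B)): A:[req] B:[final] C:[ping]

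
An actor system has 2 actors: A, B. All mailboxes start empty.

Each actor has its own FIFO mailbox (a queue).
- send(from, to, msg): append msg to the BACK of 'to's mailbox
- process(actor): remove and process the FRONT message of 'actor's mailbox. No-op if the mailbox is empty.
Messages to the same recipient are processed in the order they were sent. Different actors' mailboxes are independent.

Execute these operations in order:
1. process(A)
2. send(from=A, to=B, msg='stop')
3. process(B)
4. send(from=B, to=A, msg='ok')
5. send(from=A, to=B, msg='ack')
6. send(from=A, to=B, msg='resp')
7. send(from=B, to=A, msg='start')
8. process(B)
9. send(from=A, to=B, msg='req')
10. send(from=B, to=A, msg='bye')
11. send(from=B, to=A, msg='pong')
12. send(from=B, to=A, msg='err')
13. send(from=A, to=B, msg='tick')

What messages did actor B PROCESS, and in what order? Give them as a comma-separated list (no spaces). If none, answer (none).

Answer: stop,ack

Derivation:
After 1 (process(A)): A:[] B:[]
After 2 (send(from=A, to=B, msg='stop')): A:[] B:[stop]
After 3 (process(B)): A:[] B:[]
After 4 (send(from=B, to=A, msg='ok')): A:[ok] B:[]
After 5 (send(from=A, to=B, msg='ack')): A:[ok] B:[ack]
After 6 (send(from=A, to=B, msg='resp')): A:[ok] B:[ack,resp]
After 7 (send(from=B, to=A, msg='start')): A:[ok,start] B:[ack,resp]
After 8 (process(B)): A:[ok,start] B:[resp]
After 9 (send(from=A, to=B, msg='req')): A:[ok,start] B:[resp,req]
After 10 (send(from=B, to=A, msg='bye')): A:[ok,start,bye] B:[resp,req]
After 11 (send(from=B, to=A, msg='pong')): A:[ok,start,bye,pong] B:[resp,req]
After 12 (send(from=B, to=A, msg='err')): A:[ok,start,bye,pong,err] B:[resp,req]
After 13 (send(from=A, to=B, msg='tick')): A:[ok,start,bye,pong,err] B:[resp,req,tick]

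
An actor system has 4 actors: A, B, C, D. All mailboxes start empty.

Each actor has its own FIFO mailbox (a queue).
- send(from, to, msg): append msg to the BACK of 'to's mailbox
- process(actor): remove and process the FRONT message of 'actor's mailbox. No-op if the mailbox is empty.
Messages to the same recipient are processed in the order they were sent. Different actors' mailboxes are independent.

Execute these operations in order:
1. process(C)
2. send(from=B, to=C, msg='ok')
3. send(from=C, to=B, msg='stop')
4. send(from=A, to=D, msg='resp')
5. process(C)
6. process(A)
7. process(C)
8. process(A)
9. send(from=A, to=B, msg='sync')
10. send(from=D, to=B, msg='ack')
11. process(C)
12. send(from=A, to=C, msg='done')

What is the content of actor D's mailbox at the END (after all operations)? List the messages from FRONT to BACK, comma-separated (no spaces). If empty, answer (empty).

Answer: resp

Derivation:
After 1 (process(C)): A:[] B:[] C:[] D:[]
After 2 (send(from=B, to=C, msg='ok')): A:[] B:[] C:[ok] D:[]
After 3 (send(from=C, to=B, msg='stop')): A:[] B:[stop] C:[ok] D:[]
After 4 (send(from=A, to=D, msg='resp')): A:[] B:[stop] C:[ok] D:[resp]
After 5 (process(C)): A:[] B:[stop] C:[] D:[resp]
After 6 (process(A)): A:[] B:[stop] C:[] D:[resp]
After 7 (process(C)): A:[] B:[stop] C:[] D:[resp]
After 8 (process(A)): A:[] B:[stop] C:[] D:[resp]
After 9 (send(from=A, to=B, msg='sync')): A:[] B:[stop,sync] C:[] D:[resp]
After 10 (send(from=D, to=B, msg='ack')): A:[] B:[stop,sync,ack] C:[] D:[resp]
After 11 (process(C)): A:[] B:[stop,sync,ack] C:[] D:[resp]
After 12 (send(from=A, to=C, msg='done')): A:[] B:[stop,sync,ack] C:[done] D:[resp]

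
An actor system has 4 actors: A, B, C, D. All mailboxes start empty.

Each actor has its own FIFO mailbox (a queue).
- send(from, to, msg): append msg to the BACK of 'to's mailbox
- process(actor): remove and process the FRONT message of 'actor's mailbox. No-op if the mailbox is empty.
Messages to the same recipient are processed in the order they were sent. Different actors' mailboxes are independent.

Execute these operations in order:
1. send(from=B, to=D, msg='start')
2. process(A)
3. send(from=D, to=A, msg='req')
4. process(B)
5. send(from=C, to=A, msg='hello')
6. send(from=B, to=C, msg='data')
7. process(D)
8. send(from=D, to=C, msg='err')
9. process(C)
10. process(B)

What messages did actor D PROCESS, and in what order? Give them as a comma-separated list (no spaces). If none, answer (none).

Answer: start

Derivation:
After 1 (send(from=B, to=D, msg='start')): A:[] B:[] C:[] D:[start]
After 2 (process(A)): A:[] B:[] C:[] D:[start]
After 3 (send(from=D, to=A, msg='req')): A:[req] B:[] C:[] D:[start]
After 4 (process(B)): A:[req] B:[] C:[] D:[start]
After 5 (send(from=C, to=A, msg='hello')): A:[req,hello] B:[] C:[] D:[start]
After 6 (send(from=B, to=C, msg='data')): A:[req,hello] B:[] C:[data] D:[start]
After 7 (process(D)): A:[req,hello] B:[] C:[data] D:[]
After 8 (send(from=D, to=C, msg='err')): A:[req,hello] B:[] C:[data,err] D:[]
After 9 (process(C)): A:[req,hello] B:[] C:[err] D:[]
After 10 (process(B)): A:[req,hello] B:[] C:[err] D:[]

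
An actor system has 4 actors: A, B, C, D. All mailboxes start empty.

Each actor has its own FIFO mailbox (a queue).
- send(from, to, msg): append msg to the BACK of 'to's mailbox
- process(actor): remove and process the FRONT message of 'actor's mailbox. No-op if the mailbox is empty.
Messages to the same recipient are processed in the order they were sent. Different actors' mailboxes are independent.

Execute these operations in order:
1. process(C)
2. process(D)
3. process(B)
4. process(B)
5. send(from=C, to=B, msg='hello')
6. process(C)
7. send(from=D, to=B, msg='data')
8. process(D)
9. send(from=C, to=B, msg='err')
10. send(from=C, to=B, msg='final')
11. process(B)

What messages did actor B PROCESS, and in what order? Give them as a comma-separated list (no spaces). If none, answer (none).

Answer: hello

Derivation:
After 1 (process(C)): A:[] B:[] C:[] D:[]
After 2 (process(D)): A:[] B:[] C:[] D:[]
After 3 (process(B)): A:[] B:[] C:[] D:[]
After 4 (process(B)): A:[] B:[] C:[] D:[]
After 5 (send(from=C, to=B, msg='hello')): A:[] B:[hello] C:[] D:[]
After 6 (process(C)): A:[] B:[hello] C:[] D:[]
After 7 (send(from=D, to=B, msg='data')): A:[] B:[hello,data] C:[] D:[]
After 8 (process(D)): A:[] B:[hello,data] C:[] D:[]
After 9 (send(from=C, to=B, msg='err')): A:[] B:[hello,data,err] C:[] D:[]
After 10 (send(from=C, to=B, msg='final')): A:[] B:[hello,data,err,final] C:[] D:[]
After 11 (process(B)): A:[] B:[data,err,final] C:[] D:[]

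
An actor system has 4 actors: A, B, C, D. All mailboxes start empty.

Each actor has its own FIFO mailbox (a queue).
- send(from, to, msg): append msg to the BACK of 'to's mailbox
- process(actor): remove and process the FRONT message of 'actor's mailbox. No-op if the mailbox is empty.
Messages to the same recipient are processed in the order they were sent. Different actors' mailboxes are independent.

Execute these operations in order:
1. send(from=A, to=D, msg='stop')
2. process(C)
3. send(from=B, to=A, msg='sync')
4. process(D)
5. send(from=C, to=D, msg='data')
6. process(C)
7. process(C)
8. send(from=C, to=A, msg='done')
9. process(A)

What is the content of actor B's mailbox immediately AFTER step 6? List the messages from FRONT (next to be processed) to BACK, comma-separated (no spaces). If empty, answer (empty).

After 1 (send(from=A, to=D, msg='stop')): A:[] B:[] C:[] D:[stop]
After 2 (process(C)): A:[] B:[] C:[] D:[stop]
After 3 (send(from=B, to=A, msg='sync')): A:[sync] B:[] C:[] D:[stop]
After 4 (process(D)): A:[sync] B:[] C:[] D:[]
After 5 (send(from=C, to=D, msg='data')): A:[sync] B:[] C:[] D:[data]
After 6 (process(C)): A:[sync] B:[] C:[] D:[data]

(empty)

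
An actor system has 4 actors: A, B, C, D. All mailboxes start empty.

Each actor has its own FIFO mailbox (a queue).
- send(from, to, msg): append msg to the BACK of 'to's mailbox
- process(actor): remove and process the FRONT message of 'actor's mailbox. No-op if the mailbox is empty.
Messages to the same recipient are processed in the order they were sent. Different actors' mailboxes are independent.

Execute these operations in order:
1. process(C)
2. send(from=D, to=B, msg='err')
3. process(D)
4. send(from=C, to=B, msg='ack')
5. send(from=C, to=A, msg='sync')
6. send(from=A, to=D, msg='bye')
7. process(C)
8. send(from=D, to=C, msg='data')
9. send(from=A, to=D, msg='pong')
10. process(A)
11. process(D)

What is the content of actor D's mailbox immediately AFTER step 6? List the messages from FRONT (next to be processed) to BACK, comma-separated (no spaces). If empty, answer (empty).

After 1 (process(C)): A:[] B:[] C:[] D:[]
After 2 (send(from=D, to=B, msg='err')): A:[] B:[err] C:[] D:[]
After 3 (process(D)): A:[] B:[err] C:[] D:[]
After 4 (send(from=C, to=B, msg='ack')): A:[] B:[err,ack] C:[] D:[]
After 5 (send(from=C, to=A, msg='sync')): A:[sync] B:[err,ack] C:[] D:[]
After 6 (send(from=A, to=D, msg='bye')): A:[sync] B:[err,ack] C:[] D:[bye]

bye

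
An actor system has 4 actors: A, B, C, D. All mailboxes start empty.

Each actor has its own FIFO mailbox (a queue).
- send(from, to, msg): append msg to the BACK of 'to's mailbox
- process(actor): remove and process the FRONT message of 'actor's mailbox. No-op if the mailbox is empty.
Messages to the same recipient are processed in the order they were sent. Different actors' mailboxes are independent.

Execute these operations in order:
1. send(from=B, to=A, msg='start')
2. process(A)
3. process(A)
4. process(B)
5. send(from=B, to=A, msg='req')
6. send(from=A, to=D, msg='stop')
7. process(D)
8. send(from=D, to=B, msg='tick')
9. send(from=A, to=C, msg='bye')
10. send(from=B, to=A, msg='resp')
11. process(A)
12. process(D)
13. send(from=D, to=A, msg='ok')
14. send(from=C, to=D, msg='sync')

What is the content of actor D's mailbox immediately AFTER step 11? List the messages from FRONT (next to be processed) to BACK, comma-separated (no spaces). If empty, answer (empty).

After 1 (send(from=B, to=A, msg='start')): A:[start] B:[] C:[] D:[]
After 2 (process(A)): A:[] B:[] C:[] D:[]
After 3 (process(A)): A:[] B:[] C:[] D:[]
After 4 (process(B)): A:[] B:[] C:[] D:[]
After 5 (send(from=B, to=A, msg='req')): A:[req] B:[] C:[] D:[]
After 6 (send(from=A, to=D, msg='stop')): A:[req] B:[] C:[] D:[stop]
After 7 (process(D)): A:[req] B:[] C:[] D:[]
After 8 (send(from=D, to=B, msg='tick')): A:[req] B:[tick] C:[] D:[]
After 9 (send(from=A, to=C, msg='bye')): A:[req] B:[tick] C:[bye] D:[]
After 10 (send(from=B, to=A, msg='resp')): A:[req,resp] B:[tick] C:[bye] D:[]
After 11 (process(A)): A:[resp] B:[tick] C:[bye] D:[]

(empty)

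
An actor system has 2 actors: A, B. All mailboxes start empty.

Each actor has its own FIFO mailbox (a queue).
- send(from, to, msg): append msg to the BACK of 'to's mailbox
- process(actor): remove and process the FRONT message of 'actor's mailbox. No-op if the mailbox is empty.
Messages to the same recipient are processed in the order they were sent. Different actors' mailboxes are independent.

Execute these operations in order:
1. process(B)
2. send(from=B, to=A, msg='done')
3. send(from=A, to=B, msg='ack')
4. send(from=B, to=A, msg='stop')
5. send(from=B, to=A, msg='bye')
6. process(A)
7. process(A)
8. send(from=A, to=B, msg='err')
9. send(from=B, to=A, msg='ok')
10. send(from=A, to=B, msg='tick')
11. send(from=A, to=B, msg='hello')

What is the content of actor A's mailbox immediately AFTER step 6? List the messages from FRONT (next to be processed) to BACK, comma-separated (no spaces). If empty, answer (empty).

After 1 (process(B)): A:[] B:[]
After 2 (send(from=B, to=A, msg='done')): A:[done] B:[]
After 3 (send(from=A, to=B, msg='ack')): A:[done] B:[ack]
After 4 (send(from=B, to=A, msg='stop')): A:[done,stop] B:[ack]
After 5 (send(from=B, to=A, msg='bye')): A:[done,stop,bye] B:[ack]
After 6 (process(A)): A:[stop,bye] B:[ack]

stop,bye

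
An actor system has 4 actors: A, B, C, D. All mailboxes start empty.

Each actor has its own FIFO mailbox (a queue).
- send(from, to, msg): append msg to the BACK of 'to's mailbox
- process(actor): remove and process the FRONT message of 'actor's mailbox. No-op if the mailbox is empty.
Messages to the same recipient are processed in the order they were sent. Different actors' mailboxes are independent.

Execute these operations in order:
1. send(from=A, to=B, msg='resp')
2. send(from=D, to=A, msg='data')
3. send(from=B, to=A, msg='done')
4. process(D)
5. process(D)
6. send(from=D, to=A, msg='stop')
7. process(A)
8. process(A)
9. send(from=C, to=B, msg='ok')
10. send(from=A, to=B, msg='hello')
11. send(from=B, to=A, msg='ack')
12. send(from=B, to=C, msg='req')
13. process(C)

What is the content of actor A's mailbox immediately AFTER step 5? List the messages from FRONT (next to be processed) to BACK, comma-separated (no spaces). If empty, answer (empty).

After 1 (send(from=A, to=B, msg='resp')): A:[] B:[resp] C:[] D:[]
After 2 (send(from=D, to=A, msg='data')): A:[data] B:[resp] C:[] D:[]
After 3 (send(from=B, to=A, msg='done')): A:[data,done] B:[resp] C:[] D:[]
After 4 (process(D)): A:[data,done] B:[resp] C:[] D:[]
After 5 (process(D)): A:[data,done] B:[resp] C:[] D:[]

data,done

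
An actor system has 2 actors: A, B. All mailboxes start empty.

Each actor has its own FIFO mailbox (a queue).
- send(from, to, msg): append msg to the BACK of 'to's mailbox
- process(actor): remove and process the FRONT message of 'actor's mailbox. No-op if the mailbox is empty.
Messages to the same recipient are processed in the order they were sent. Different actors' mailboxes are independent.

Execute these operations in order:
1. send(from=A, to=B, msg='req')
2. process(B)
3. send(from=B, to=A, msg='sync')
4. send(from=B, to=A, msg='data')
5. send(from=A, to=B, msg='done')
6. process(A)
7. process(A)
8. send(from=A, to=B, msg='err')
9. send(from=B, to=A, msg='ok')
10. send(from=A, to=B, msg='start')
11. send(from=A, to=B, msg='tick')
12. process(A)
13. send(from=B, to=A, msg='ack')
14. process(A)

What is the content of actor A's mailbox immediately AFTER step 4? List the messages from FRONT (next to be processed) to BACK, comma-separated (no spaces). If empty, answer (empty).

After 1 (send(from=A, to=B, msg='req')): A:[] B:[req]
After 2 (process(B)): A:[] B:[]
After 3 (send(from=B, to=A, msg='sync')): A:[sync] B:[]
After 4 (send(from=B, to=A, msg='data')): A:[sync,data] B:[]

sync,data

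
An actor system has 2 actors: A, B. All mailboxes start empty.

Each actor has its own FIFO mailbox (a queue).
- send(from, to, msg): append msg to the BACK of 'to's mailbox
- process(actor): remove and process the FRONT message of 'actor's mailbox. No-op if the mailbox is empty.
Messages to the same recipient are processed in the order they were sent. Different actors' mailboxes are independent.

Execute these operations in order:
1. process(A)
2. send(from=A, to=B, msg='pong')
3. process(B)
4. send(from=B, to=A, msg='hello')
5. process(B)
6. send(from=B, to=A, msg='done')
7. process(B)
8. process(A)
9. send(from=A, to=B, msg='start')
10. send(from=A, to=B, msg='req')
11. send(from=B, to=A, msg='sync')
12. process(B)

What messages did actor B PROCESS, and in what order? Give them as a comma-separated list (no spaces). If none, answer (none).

Answer: pong,start

Derivation:
After 1 (process(A)): A:[] B:[]
After 2 (send(from=A, to=B, msg='pong')): A:[] B:[pong]
After 3 (process(B)): A:[] B:[]
After 4 (send(from=B, to=A, msg='hello')): A:[hello] B:[]
After 5 (process(B)): A:[hello] B:[]
After 6 (send(from=B, to=A, msg='done')): A:[hello,done] B:[]
After 7 (process(B)): A:[hello,done] B:[]
After 8 (process(A)): A:[done] B:[]
After 9 (send(from=A, to=B, msg='start')): A:[done] B:[start]
After 10 (send(from=A, to=B, msg='req')): A:[done] B:[start,req]
After 11 (send(from=B, to=A, msg='sync')): A:[done,sync] B:[start,req]
After 12 (process(B)): A:[done,sync] B:[req]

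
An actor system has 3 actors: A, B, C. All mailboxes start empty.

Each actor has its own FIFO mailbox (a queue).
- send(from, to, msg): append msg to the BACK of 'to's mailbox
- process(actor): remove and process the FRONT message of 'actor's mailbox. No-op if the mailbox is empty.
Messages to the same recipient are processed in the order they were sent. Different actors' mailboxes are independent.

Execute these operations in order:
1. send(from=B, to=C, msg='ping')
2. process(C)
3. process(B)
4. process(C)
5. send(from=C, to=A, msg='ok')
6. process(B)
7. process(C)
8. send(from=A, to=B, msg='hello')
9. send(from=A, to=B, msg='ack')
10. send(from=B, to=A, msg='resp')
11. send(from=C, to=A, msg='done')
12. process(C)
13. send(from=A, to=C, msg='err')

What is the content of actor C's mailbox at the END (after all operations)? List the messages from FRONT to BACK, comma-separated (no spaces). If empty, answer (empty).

After 1 (send(from=B, to=C, msg='ping')): A:[] B:[] C:[ping]
After 2 (process(C)): A:[] B:[] C:[]
After 3 (process(B)): A:[] B:[] C:[]
After 4 (process(C)): A:[] B:[] C:[]
After 5 (send(from=C, to=A, msg='ok')): A:[ok] B:[] C:[]
After 6 (process(B)): A:[ok] B:[] C:[]
After 7 (process(C)): A:[ok] B:[] C:[]
After 8 (send(from=A, to=B, msg='hello')): A:[ok] B:[hello] C:[]
After 9 (send(from=A, to=B, msg='ack')): A:[ok] B:[hello,ack] C:[]
After 10 (send(from=B, to=A, msg='resp')): A:[ok,resp] B:[hello,ack] C:[]
After 11 (send(from=C, to=A, msg='done')): A:[ok,resp,done] B:[hello,ack] C:[]
After 12 (process(C)): A:[ok,resp,done] B:[hello,ack] C:[]
After 13 (send(from=A, to=C, msg='err')): A:[ok,resp,done] B:[hello,ack] C:[err]

Answer: err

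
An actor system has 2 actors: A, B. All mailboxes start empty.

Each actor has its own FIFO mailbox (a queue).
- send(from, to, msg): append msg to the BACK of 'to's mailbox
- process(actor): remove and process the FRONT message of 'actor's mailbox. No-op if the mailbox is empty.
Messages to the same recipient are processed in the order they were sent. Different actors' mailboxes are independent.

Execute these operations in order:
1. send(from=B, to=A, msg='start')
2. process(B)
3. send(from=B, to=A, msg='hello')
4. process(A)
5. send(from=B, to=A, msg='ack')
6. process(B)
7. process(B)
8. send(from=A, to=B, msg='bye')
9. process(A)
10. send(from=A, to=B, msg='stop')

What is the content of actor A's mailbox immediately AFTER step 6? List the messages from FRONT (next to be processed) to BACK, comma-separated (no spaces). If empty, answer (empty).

After 1 (send(from=B, to=A, msg='start')): A:[start] B:[]
After 2 (process(B)): A:[start] B:[]
After 3 (send(from=B, to=A, msg='hello')): A:[start,hello] B:[]
After 4 (process(A)): A:[hello] B:[]
After 5 (send(from=B, to=A, msg='ack')): A:[hello,ack] B:[]
After 6 (process(B)): A:[hello,ack] B:[]

hello,ack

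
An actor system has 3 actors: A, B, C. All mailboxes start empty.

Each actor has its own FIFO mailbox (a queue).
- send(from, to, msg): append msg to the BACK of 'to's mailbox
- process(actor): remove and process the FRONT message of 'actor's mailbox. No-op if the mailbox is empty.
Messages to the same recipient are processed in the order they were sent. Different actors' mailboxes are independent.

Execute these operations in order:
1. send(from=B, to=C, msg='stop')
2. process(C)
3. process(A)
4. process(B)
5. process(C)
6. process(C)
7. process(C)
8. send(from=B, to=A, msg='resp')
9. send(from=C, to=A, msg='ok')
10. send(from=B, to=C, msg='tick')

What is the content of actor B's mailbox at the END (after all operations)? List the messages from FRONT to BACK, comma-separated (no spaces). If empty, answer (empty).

After 1 (send(from=B, to=C, msg='stop')): A:[] B:[] C:[stop]
After 2 (process(C)): A:[] B:[] C:[]
After 3 (process(A)): A:[] B:[] C:[]
After 4 (process(B)): A:[] B:[] C:[]
After 5 (process(C)): A:[] B:[] C:[]
After 6 (process(C)): A:[] B:[] C:[]
After 7 (process(C)): A:[] B:[] C:[]
After 8 (send(from=B, to=A, msg='resp')): A:[resp] B:[] C:[]
After 9 (send(from=C, to=A, msg='ok')): A:[resp,ok] B:[] C:[]
After 10 (send(from=B, to=C, msg='tick')): A:[resp,ok] B:[] C:[tick]

Answer: (empty)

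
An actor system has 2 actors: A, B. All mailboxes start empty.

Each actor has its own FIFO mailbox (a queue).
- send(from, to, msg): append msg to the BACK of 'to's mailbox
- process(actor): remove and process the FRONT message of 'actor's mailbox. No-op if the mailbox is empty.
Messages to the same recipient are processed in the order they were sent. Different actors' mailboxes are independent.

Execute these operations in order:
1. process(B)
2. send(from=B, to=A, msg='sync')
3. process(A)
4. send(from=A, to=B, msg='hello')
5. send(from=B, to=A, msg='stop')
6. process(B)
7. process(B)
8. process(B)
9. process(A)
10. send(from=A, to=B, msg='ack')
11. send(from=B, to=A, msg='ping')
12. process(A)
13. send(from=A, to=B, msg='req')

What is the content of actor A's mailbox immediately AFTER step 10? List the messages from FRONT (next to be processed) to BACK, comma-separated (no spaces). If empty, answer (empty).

After 1 (process(B)): A:[] B:[]
After 2 (send(from=B, to=A, msg='sync')): A:[sync] B:[]
After 3 (process(A)): A:[] B:[]
After 4 (send(from=A, to=B, msg='hello')): A:[] B:[hello]
After 5 (send(from=B, to=A, msg='stop')): A:[stop] B:[hello]
After 6 (process(B)): A:[stop] B:[]
After 7 (process(B)): A:[stop] B:[]
After 8 (process(B)): A:[stop] B:[]
After 9 (process(A)): A:[] B:[]
After 10 (send(from=A, to=B, msg='ack')): A:[] B:[ack]

(empty)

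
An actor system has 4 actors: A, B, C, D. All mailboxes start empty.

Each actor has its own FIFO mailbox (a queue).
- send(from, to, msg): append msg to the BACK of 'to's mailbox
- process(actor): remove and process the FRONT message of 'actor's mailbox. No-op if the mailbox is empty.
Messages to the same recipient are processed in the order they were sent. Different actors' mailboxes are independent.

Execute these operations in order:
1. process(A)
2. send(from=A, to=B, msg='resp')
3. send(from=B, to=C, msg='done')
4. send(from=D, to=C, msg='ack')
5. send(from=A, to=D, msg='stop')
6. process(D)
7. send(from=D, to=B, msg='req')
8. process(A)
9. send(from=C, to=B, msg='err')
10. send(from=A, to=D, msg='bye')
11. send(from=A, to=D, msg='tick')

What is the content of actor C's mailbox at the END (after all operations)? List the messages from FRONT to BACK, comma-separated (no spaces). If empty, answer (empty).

Answer: done,ack

Derivation:
After 1 (process(A)): A:[] B:[] C:[] D:[]
After 2 (send(from=A, to=B, msg='resp')): A:[] B:[resp] C:[] D:[]
After 3 (send(from=B, to=C, msg='done')): A:[] B:[resp] C:[done] D:[]
After 4 (send(from=D, to=C, msg='ack')): A:[] B:[resp] C:[done,ack] D:[]
After 5 (send(from=A, to=D, msg='stop')): A:[] B:[resp] C:[done,ack] D:[stop]
After 6 (process(D)): A:[] B:[resp] C:[done,ack] D:[]
After 7 (send(from=D, to=B, msg='req')): A:[] B:[resp,req] C:[done,ack] D:[]
After 8 (process(A)): A:[] B:[resp,req] C:[done,ack] D:[]
After 9 (send(from=C, to=B, msg='err')): A:[] B:[resp,req,err] C:[done,ack] D:[]
After 10 (send(from=A, to=D, msg='bye')): A:[] B:[resp,req,err] C:[done,ack] D:[bye]
After 11 (send(from=A, to=D, msg='tick')): A:[] B:[resp,req,err] C:[done,ack] D:[bye,tick]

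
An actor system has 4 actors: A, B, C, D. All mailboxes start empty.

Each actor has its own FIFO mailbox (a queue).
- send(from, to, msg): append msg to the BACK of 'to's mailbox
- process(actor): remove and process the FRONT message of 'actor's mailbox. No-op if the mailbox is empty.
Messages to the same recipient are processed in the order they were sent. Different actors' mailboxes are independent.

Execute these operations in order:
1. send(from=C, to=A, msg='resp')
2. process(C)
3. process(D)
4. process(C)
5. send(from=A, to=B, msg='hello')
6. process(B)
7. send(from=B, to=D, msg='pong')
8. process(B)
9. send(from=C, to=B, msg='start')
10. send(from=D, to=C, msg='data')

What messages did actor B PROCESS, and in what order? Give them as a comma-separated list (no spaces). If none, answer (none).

Answer: hello

Derivation:
After 1 (send(from=C, to=A, msg='resp')): A:[resp] B:[] C:[] D:[]
After 2 (process(C)): A:[resp] B:[] C:[] D:[]
After 3 (process(D)): A:[resp] B:[] C:[] D:[]
After 4 (process(C)): A:[resp] B:[] C:[] D:[]
After 5 (send(from=A, to=B, msg='hello')): A:[resp] B:[hello] C:[] D:[]
After 6 (process(B)): A:[resp] B:[] C:[] D:[]
After 7 (send(from=B, to=D, msg='pong')): A:[resp] B:[] C:[] D:[pong]
After 8 (process(B)): A:[resp] B:[] C:[] D:[pong]
After 9 (send(from=C, to=B, msg='start')): A:[resp] B:[start] C:[] D:[pong]
After 10 (send(from=D, to=C, msg='data')): A:[resp] B:[start] C:[data] D:[pong]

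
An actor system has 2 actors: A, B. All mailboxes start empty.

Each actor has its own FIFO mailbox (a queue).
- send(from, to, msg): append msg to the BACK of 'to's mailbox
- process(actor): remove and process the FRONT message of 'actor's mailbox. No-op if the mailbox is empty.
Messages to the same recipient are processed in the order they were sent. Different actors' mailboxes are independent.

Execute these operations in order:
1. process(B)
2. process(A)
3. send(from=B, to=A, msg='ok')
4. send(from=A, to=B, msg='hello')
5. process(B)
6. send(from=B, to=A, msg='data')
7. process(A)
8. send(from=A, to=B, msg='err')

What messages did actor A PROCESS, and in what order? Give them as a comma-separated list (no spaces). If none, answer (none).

Answer: ok

Derivation:
After 1 (process(B)): A:[] B:[]
After 2 (process(A)): A:[] B:[]
After 3 (send(from=B, to=A, msg='ok')): A:[ok] B:[]
After 4 (send(from=A, to=B, msg='hello')): A:[ok] B:[hello]
After 5 (process(B)): A:[ok] B:[]
After 6 (send(from=B, to=A, msg='data')): A:[ok,data] B:[]
After 7 (process(A)): A:[data] B:[]
After 8 (send(from=A, to=B, msg='err')): A:[data] B:[err]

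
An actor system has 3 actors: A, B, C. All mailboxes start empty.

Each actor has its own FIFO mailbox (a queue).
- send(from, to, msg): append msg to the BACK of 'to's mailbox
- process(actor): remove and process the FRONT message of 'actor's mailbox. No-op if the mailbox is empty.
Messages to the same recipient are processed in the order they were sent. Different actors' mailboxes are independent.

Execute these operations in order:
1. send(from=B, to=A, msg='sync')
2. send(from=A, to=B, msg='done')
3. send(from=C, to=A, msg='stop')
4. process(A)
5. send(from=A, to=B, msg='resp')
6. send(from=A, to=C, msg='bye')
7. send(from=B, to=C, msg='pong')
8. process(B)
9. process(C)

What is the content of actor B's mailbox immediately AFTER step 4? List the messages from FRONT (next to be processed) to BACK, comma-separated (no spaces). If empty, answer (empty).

After 1 (send(from=B, to=A, msg='sync')): A:[sync] B:[] C:[]
After 2 (send(from=A, to=B, msg='done')): A:[sync] B:[done] C:[]
After 3 (send(from=C, to=A, msg='stop')): A:[sync,stop] B:[done] C:[]
After 4 (process(A)): A:[stop] B:[done] C:[]

done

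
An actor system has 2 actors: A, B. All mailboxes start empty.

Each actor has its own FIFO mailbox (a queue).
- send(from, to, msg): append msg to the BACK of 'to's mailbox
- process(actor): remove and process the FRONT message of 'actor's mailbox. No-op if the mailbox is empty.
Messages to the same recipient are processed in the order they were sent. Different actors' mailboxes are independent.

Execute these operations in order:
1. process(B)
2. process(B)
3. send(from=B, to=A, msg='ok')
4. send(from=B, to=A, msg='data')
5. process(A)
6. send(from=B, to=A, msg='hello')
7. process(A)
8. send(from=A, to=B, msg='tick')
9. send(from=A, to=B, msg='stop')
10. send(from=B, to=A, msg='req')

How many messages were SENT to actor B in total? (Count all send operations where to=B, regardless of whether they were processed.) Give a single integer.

Answer: 2

Derivation:
After 1 (process(B)): A:[] B:[]
After 2 (process(B)): A:[] B:[]
After 3 (send(from=B, to=A, msg='ok')): A:[ok] B:[]
After 4 (send(from=B, to=A, msg='data')): A:[ok,data] B:[]
After 5 (process(A)): A:[data] B:[]
After 6 (send(from=B, to=A, msg='hello')): A:[data,hello] B:[]
After 7 (process(A)): A:[hello] B:[]
After 8 (send(from=A, to=B, msg='tick')): A:[hello] B:[tick]
After 9 (send(from=A, to=B, msg='stop')): A:[hello] B:[tick,stop]
After 10 (send(from=B, to=A, msg='req')): A:[hello,req] B:[tick,stop]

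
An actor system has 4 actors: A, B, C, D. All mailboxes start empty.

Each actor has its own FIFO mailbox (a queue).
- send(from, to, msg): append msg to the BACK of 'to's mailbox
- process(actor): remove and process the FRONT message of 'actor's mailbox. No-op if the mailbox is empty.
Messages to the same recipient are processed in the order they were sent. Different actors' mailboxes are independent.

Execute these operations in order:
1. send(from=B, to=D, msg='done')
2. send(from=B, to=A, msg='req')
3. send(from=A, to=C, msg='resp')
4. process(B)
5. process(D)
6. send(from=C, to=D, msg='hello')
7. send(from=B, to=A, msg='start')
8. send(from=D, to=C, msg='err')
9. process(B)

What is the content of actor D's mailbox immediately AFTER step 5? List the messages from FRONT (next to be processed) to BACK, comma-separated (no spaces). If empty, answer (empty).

After 1 (send(from=B, to=D, msg='done')): A:[] B:[] C:[] D:[done]
After 2 (send(from=B, to=A, msg='req')): A:[req] B:[] C:[] D:[done]
After 3 (send(from=A, to=C, msg='resp')): A:[req] B:[] C:[resp] D:[done]
After 4 (process(B)): A:[req] B:[] C:[resp] D:[done]
After 5 (process(D)): A:[req] B:[] C:[resp] D:[]

(empty)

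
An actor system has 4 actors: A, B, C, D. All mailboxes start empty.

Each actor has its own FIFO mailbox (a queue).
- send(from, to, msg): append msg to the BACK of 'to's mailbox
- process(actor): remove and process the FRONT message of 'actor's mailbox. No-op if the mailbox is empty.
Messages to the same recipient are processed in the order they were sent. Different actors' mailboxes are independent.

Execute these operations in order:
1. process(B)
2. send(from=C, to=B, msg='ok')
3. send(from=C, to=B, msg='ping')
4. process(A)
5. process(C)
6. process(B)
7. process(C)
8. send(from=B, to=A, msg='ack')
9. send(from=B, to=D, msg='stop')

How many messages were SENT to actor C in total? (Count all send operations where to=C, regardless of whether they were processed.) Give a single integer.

After 1 (process(B)): A:[] B:[] C:[] D:[]
After 2 (send(from=C, to=B, msg='ok')): A:[] B:[ok] C:[] D:[]
After 3 (send(from=C, to=B, msg='ping')): A:[] B:[ok,ping] C:[] D:[]
After 4 (process(A)): A:[] B:[ok,ping] C:[] D:[]
After 5 (process(C)): A:[] B:[ok,ping] C:[] D:[]
After 6 (process(B)): A:[] B:[ping] C:[] D:[]
After 7 (process(C)): A:[] B:[ping] C:[] D:[]
After 8 (send(from=B, to=A, msg='ack')): A:[ack] B:[ping] C:[] D:[]
After 9 (send(from=B, to=D, msg='stop')): A:[ack] B:[ping] C:[] D:[stop]

Answer: 0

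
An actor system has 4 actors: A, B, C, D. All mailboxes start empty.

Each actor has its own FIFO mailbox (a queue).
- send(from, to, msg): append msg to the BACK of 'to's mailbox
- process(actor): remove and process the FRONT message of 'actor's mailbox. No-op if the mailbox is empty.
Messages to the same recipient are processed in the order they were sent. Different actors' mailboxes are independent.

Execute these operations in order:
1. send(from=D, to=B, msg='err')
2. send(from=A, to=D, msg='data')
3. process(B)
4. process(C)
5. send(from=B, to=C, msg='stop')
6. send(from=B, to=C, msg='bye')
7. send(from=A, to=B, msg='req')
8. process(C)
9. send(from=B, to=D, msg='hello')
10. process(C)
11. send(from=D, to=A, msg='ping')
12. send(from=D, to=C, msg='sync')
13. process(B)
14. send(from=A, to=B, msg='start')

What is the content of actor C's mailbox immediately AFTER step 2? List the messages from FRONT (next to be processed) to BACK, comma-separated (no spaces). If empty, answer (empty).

After 1 (send(from=D, to=B, msg='err')): A:[] B:[err] C:[] D:[]
After 2 (send(from=A, to=D, msg='data')): A:[] B:[err] C:[] D:[data]

(empty)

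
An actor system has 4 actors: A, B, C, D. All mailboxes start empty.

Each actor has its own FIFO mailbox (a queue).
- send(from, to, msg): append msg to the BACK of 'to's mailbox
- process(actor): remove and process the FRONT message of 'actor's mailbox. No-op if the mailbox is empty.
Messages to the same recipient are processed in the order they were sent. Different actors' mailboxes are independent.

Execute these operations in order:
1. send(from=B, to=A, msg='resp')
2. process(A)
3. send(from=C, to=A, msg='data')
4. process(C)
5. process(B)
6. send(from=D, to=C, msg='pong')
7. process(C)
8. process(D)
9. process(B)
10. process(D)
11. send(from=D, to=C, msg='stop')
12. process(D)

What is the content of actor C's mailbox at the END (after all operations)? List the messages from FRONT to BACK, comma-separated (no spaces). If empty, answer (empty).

After 1 (send(from=B, to=A, msg='resp')): A:[resp] B:[] C:[] D:[]
After 2 (process(A)): A:[] B:[] C:[] D:[]
After 3 (send(from=C, to=A, msg='data')): A:[data] B:[] C:[] D:[]
After 4 (process(C)): A:[data] B:[] C:[] D:[]
After 5 (process(B)): A:[data] B:[] C:[] D:[]
After 6 (send(from=D, to=C, msg='pong')): A:[data] B:[] C:[pong] D:[]
After 7 (process(C)): A:[data] B:[] C:[] D:[]
After 8 (process(D)): A:[data] B:[] C:[] D:[]
After 9 (process(B)): A:[data] B:[] C:[] D:[]
After 10 (process(D)): A:[data] B:[] C:[] D:[]
After 11 (send(from=D, to=C, msg='stop')): A:[data] B:[] C:[stop] D:[]
After 12 (process(D)): A:[data] B:[] C:[stop] D:[]

Answer: stop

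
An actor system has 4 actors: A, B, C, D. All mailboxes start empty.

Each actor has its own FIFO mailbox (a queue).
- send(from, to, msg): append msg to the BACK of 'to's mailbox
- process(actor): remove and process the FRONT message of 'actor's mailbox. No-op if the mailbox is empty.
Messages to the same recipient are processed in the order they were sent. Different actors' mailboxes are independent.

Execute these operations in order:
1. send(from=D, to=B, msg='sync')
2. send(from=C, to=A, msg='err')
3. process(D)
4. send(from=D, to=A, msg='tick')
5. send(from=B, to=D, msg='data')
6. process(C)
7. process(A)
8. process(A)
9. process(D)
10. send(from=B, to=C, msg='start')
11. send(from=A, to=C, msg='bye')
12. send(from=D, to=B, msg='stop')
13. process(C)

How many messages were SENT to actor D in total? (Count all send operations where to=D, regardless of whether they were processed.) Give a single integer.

After 1 (send(from=D, to=B, msg='sync')): A:[] B:[sync] C:[] D:[]
After 2 (send(from=C, to=A, msg='err')): A:[err] B:[sync] C:[] D:[]
After 3 (process(D)): A:[err] B:[sync] C:[] D:[]
After 4 (send(from=D, to=A, msg='tick')): A:[err,tick] B:[sync] C:[] D:[]
After 5 (send(from=B, to=D, msg='data')): A:[err,tick] B:[sync] C:[] D:[data]
After 6 (process(C)): A:[err,tick] B:[sync] C:[] D:[data]
After 7 (process(A)): A:[tick] B:[sync] C:[] D:[data]
After 8 (process(A)): A:[] B:[sync] C:[] D:[data]
After 9 (process(D)): A:[] B:[sync] C:[] D:[]
After 10 (send(from=B, to=C, msg='start')): A:[] B:[sync] C:[start] D:[]
After 11 (send(from=A, to=C, msg='bye')): A:[] B:[sync] C:[start,bye] D:[]
After 12 (send(from=D, to=B, msg='stop')): A:[] B:[sync,stop] C:[start,bye] D:[]
After 13 (process(C)): A:[] B:[sync,stop] C:[bye] D:[]

Answer: 1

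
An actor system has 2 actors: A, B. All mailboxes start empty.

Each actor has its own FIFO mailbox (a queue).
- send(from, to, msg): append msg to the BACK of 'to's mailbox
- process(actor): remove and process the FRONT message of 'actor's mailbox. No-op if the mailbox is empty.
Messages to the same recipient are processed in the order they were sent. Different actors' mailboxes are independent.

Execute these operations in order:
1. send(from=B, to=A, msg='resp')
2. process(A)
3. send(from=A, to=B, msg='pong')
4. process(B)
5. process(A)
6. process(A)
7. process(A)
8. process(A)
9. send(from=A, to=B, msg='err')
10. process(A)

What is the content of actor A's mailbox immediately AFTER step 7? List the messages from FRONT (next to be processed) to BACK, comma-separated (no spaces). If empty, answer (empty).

After 1 (send(from=B, to=A, msg='resp')): A:[resp] B:[]
After 2 (process(A)): A:[] B:[]
After 3 (send(from=A, to=B, msg='pong')): A:[] B:[pong]
After 4 (process(B)): A:[] B:[]
After 5 (process(A)): A:[] B:[]
After 6 (process(A)): A:[] B:[]
After 7 (process(A)): A:[] B:[]

(empty)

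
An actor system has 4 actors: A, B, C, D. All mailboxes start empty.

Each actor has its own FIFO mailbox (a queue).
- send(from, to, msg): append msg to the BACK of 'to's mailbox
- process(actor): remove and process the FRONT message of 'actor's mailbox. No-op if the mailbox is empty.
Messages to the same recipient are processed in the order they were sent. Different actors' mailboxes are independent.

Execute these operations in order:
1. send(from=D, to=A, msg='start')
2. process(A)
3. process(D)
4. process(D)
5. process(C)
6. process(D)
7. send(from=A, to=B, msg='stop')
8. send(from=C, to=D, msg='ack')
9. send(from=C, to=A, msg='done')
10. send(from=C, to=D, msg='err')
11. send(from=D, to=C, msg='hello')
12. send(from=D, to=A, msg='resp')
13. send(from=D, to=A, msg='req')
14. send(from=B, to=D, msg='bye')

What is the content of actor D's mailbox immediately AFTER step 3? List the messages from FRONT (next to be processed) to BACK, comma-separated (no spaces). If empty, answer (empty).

After 1 (send(from=D, to=A, msg='start')): A:[start] B:[] C:[] D:[]
After 2 (process(A)): A:[] B:[] C:[] D:[]
After 3 (process(D)): A:[] B:[] C:[] D:[]

(empty)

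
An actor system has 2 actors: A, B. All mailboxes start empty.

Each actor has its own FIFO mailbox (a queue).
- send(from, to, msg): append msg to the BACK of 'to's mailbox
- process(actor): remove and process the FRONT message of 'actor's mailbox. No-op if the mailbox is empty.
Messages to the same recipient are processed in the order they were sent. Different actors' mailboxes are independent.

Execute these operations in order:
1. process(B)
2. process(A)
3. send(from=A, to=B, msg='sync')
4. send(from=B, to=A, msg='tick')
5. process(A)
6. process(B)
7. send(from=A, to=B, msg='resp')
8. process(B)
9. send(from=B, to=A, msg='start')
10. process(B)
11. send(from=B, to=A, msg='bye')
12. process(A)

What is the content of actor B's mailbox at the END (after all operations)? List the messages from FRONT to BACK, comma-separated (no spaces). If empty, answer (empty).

After 1 (process(B)): A:[] B:[]
After 2 (process(A)): A:[] B:[]
After 3 (send(from=A, to=B, msg='sync')): A:[] B:[sync]
After 4 (send(from=B, to=A, msg='tick')): A:[tick] B:[sync]
After 5 (process(A)): A:[] B:[sync]
After 6 (process(B)): A:[] B:[]
After 7 (send(from=A, to=B, msg='resp')): A:[] B:[resp]
After 8 (process(B)): A:[] B:[]
After 9 (send(from=B, to=A, msg='start')): A:[start] B:[]
After 10 (process(B)): A:[start] B:[]
After 11 (send(from=B, to=A, msg='bye')): A:[start,bye] B:[]
After 12 (process(A)): A:[bye] B:[]

Answer: (empty)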